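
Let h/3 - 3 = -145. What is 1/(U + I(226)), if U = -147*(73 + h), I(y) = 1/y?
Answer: 226/11727367 ≈ 1.9271e-5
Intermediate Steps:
h = -426 (h = 9 + 3*(-145) = 9 - 435 = -426)
U = 51891 (U = -147*(73 - 426) = -147*(-353) = 51891)
1/(U + I(226)) = 1/(51891 + 1/226) = 1/(11727367/226) = 226/11727367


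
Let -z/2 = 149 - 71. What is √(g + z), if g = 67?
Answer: I*√89 ≈ 9.434*I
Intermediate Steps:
z = -156 (z = -2*(149 - 71) = -2*78 = -156)
√(g + z) = √(67 - 156) = √(-89) = I*√89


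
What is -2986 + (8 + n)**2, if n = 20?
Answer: -2202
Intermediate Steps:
-2986 + (8 + n)**2 = -2986 + (8 + 20)**2 = -2986 + 28**2 = -2986 + 784 = -2202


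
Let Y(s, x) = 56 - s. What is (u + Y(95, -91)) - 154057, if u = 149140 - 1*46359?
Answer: -51315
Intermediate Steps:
u = 102781 (u = 149140 - 46359 = 102781)
(u + Y(95, -91)) - 154057 = (102781 + (56 - 1*95)) - 154057 = (102781 + (56 - 95)) - 154057 = (102781 - 39) - 154057 = 102742 - 154057 = -51315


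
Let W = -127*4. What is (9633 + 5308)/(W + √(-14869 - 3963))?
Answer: -1897507/69224 - 14941*I*√1177/69224 ≈ -27.411 - 7.4048*I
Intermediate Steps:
W = -508
(9633 + 5308)/(W + √(-14869 - 3963)) = (9633 + 5308)/(-508 + √(-14869 - 3963)) = 14941/(-508 + √(-18832)) = 14941/(-508 + 4*I*√1177)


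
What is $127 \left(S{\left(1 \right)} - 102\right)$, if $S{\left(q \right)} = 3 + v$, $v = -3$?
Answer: $-12954$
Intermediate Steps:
$S{\left(q \right)} = 0$ ($S{\left(q \right)} = 3 - 3 = 0$)
$127 \left(S{\left(1 \right)} - 102\right) = 127 \left(0 - 102\right) = 127 \left(-102\right) = -12954$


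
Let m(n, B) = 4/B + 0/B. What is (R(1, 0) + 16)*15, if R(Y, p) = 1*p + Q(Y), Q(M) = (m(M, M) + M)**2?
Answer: 615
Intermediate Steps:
m(n, B) = 4/B (m(n, B) = 4/B + 0 = 4/B)
Q(M) = (M + 4/M)**2 (Q(M) = (4/M + M)**2 = (M + 4/M)**2)
R(Y, p) = p + (4 + Y**2)**2/Y**2 (R(Y, p) = 1*p + (4 + Y**2)**2/Y**2 = p + (4 + Y**2)**2/Y**2)
(R(1, 0) + 16)*15 = ((0 + (4 + 1**2)**2/1**2) + 16)*15 = ((0 + 1*(4 + 1)**2) + 16)*15 = ((0 + 1*5**2) + 16)*15 = ((0 + 1*25) + 16)*15 = ((0 + 25) + 16)*15 = (25 + 16)*15 = 41*15 = 615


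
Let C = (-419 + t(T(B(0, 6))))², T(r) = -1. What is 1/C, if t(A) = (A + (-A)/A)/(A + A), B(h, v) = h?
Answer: 1/174724 ≈ 5.7233e-6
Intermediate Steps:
t(A) = (-1 + A)/(2*A) (t(A) = (A - 1)/((2*A)) = (-1 + A)*(1/(2*A)) = (-1 + A)/(2*A))
C = 174724 (C = (-419 + (½)*(-1 - 1)/(-1))² = (-419 + (½)*(-1)*(-2))² = (-419 + 1)² = (-418)² = 174724)
1/C = 1/174724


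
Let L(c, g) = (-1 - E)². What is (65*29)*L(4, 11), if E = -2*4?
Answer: 92365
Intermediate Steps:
E = -8
L(c, g) = 49 (L(c, g) = (-1 - 1*(-8))² = (-1 + 8)² = 7² = 49)
(65*29)*L(4, 11) = (65*29)*49 = 1885*49 = 92365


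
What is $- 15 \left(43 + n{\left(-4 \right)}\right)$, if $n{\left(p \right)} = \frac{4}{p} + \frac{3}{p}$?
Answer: $- \frac{2475}{4} \approx -618.75$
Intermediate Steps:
$n{\left(p \right)} = \frac{7}{p}$
$- 15 \left(43 + n{\left(-4 \right)}\right) = - 15 \left(43 + \frac{7}{-4}\right) = - 15 \left(43 + 7 \left(- \frac{1}{4}\right)\right) = - 15 \left(43 - \frac{7}{4}\right) = \left(-15\right) \frac{165}{4} = - \frac{2475}{4}$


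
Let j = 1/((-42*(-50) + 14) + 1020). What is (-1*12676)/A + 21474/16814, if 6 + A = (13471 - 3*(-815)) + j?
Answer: 201386268829/419189337987 ≈ 0.48042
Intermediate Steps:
j = 1/3134 (j = 1/((2100 + 14) + 1020) = 1/(2114 + 1020) = 1/3134 ≈ 0.00031908)
A = 49861941/3134 (A = -6 + ((13471 - 3*(-815)) + 1/3134) = -6 + ((13471 + 2445) + 1/3134) = -6 + (15916 + 1/3134) = -6 + 49880745/3134 = 49861941/3134 ≈ 15910.)
(-1*12676)/A + 21474/16814 = (-1*12676)/(49861941/3134) + 21474/16814 = -12676*3134/49861941 + 21474*(1/16814) = -39726584/49861941 + 10737/8407 = 201386268829/419189337987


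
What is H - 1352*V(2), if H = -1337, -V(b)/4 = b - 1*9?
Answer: -39193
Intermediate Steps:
V(b) = 36 - 4*b (V(b) = -4*(b - 1*9) = -4*(b - 9) = -4*(-9 + b) = 36 - 4*b)
H - 1352*V(2) = -1337 - 1352*(36 - 4*2) = -1337 - 1352*(36 - 8) = -1337 - 1352*28 = -1337 - 37856 = -39193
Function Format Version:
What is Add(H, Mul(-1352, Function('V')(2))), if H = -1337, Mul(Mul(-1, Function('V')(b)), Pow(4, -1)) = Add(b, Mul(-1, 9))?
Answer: -39193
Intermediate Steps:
Function('V')(b) = Add(36, Mul(-4, b)) (Function('V')(b) = Mul(-4, Add(b, Mul(-1, 9))) = Mul(-4, Add(b, -9)) = Mul(-4, Add(-9, b)) = Add(36, Mul(-4, b)))
Add(H, Mul(-1352, Function('V')(2))) = Add(-1337, Mul(-1352, Add(36, Mul(-4, 2)))) = Add(-1337, Mul(-1352, Add(36, -8))) = Add(-1337, Mul(-1352, 28)) = Add(-1337, -37856) = -39193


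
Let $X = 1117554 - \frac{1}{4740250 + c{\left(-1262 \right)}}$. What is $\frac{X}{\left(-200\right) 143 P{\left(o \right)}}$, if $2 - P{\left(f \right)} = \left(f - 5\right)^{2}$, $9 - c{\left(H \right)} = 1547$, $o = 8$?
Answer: $\frac{5295766550447}{948690142400} \approx 5.5822$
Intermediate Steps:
$c{\left(H \right)} = -1538$ ($c{\left(H \right)} = 9 - 1547 = -1538$)
$P{\left(f \right)} = 2 - \left(-5 + f\right)^{2}$ ($P{\left(f \right)} = 2 - \left(f - 5\right)^{2} = 2 - \left(-5 + f\right)^{2}$)
$X = \frac{5295766550447}{4738712}$ ($X = 1117554 - \frac{1}{4740250 - 1538} = 1117554 - \frac{1}{4738712} = \frac{5295766550447}{4738712} \approx 1.1176 \cdot 10^{6}$)
$\frac{X}{\left(-200\right) 143 P{\left(o \right)}} = \frac{5295766550447}{4738712 \left(-200\right) 143 \left(2 - \left(-5 + 8\right)^{2}\right)} = \frac{5295766550447}{4738712 \left(- 28600 \left(2 - 3^{2}\right)\right)} = \frac{5295766550447}{4738712 \left(- 28600 \left(2 - 9\right)\right)} = \frac{5295766550447}{4738712 \left(\left(-28600\right) \left(-7\right)\right)} = \frac{5295766550447}{4738712 \cdot 200200} = \frac{5295766550447}{4738712} \cdot \frac{1}{200200} = \frac{5295766550447}{948690142400}$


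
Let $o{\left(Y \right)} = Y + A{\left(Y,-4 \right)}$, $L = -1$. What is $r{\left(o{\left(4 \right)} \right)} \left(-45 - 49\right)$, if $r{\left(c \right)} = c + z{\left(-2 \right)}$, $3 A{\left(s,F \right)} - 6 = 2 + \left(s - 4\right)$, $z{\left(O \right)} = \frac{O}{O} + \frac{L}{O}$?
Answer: $- \frac{2303}{3} \approx -767.67$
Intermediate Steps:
$z{\left(O \right)} = 1 - \frac{1}{O}$ ($z{\left(O \right)} = \frac{O}{O} - \frac{1}{O} = 1 - \frac{1}{O}$)
$A{\left(s,F \right)} = \frac{4}{3} + \frac{s}{3}$ ($A{\left(s,F \right)} = 2 + \frac{2 + \left(s - 4\right)}{3} = 2 + \frac{2 + \left(-4 + s\right)}{3} = 2 + \frac{-2 + s}{3} = 2 + \left(- \frac{2}{3} + \frac{s}{3}\right) = \frac{4}{3} + \frac{s}{3}$)
$o{\left(Y \right)} = \frac{4}{3} + \frac{4 Y}{3}$ ($o{\left(Y \right)} = Y + \left(\frac{4}{3} + \frac{Y}{3}\right) = \frac{4}{3} + \frac{4 Y}{3}$)
$r{\left(c \right)} = \frac{3}{2} + c$ ($r{\left(c \right)} = c + \frac{-1 - 2}{-2} = c - - \frac{3}{2} = c + \frac{3}{2} = \frac{3}{2} + c$)
$r{\left(o{\left(4 \right)} \right)} \left(-45 - 49\right) = \left(\frac{3}{2} + \left(\frac{4}{3} + \frac{4}{3} \cdot 4\right)\right) \left(-45 - 49\right) = \left(\frac{3}{2} + \left(\frac{4}{3} + \frac{16}{3}\right)\right) \left(-94\right) = \left(\frac{3}{2} + \frac{20}{3}\right) \left(-94\right) = \frac{49}{6} \left(-94\right) = - \frac{2303}{3}$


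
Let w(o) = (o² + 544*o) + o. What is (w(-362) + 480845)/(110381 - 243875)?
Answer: -21821/7026 ≈ -3.1058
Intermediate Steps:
w(o) = o² + 545*o
(w(-362) + 480845)/(110381 - 243875) = (-362*(545 - 362) + 480845)/(110381 - 243875) = (-362*183 + 480845)/(-133494) = (-66246 + 480845)*(-1/133494) = 414599*(-1/133494) = -21821/7026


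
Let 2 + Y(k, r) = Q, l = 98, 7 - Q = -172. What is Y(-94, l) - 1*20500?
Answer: -20323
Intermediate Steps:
Q = 179 (Q = 7 - 1*(-172) = 7 + 172 = 179)
Y(k, r) = 177 (Y(k, r) = -2 + 179 = 177)
Y(-94, l) - 1*20500 = 177 - 1*20500 = 177 - 20500 = -20323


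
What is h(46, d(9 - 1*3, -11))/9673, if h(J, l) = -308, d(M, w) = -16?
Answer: -308/9673 ≈ -0.031841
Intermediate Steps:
h(46, d(9 - 1*3, -11))/9673 = -308/9673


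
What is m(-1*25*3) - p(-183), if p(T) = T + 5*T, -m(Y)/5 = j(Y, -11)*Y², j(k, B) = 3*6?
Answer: -505152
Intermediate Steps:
j(k, B) = 18
m(Y) = -90*Y²
p(T) = 6*T
m(-1*25*3) - p(-183) = -90*(-1*25*3)² - 6*(-183) = -90*(-25*3)² - 1*(-1098) = -90*(-75)² + 1098 = -90*5625 + 1098 = -506250 + 1098 = -505152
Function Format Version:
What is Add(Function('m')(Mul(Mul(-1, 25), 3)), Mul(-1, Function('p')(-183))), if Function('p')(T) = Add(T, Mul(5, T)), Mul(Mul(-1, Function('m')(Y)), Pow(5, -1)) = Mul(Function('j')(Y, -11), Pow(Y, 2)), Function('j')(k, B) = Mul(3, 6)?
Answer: -505152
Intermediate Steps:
Function('j')(k, B) = 18
Function('m')(Y) = Mul(-90, Pow(Y, 2)) (Function('m')(Y) = Mul(-5, Mul(18, Pow(Y, 2))) = Mul(-90, Pow(Y, 2)))
Function('p')(T) = Mul(6, T)
Add(Function('m')(Mul(Mul(-1, 25), 3)), Mul(-1, Function('p')(-183))) = Add(Mul(-90, Pow(Mul(Mul(-1, 25), 3), 2)), Mul(-1, Mul(6, -183))) = Add(Mul(-90, Pow(Mul(-25, 3), 2)), Mul(-1, -1098)) = Add(Mul(-90, Pow(-75, 2)), 1098) = Add(Mul(-90, 5625), 1098) = Add(-506250, 1098) = -505152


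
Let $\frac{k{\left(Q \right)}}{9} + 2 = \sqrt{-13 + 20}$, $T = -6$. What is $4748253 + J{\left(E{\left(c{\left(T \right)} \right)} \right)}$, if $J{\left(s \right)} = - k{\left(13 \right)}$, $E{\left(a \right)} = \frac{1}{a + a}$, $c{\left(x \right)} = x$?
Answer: $4748271 - 9 \sqrt{7} \approx 4.7482 \cdot 10^{6}$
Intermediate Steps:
$k{\left(Q \right)} = -18 + 9 \sqrt{7}$ ($k{\left(Q \right)} = -18 + 9 \sqrt{-13 + 20} = -18 + 9 \sqrt{7}$)
$E{\left(a \right)} = \frac{1}{2 a}$
$J{\left(s \right)} = 18 - 9 \sqrt{7}$ ($J{\left(s \right)} = - (-18 + 9 \sqrt{7}) = 18 - 9 \sqrt{7}$)
$4748253 + J{\left(E{\left(c{\left(T \right)} \right)} \right)} = 4748253 + \left(18 - 9 \sqrt{7}\right) = 4748271 - 9 \sqrt{7}$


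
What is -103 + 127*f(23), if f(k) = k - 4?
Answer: 2310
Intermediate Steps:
f(k) = -4 + k
-103 + 127*f(23) = -103 + 127*(-4 + 23) = -103 + 127*19 = -103 + 2413 = 2310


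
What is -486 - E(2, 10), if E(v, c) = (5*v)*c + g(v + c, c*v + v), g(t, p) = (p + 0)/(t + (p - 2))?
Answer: -9387/16 ≈ -586.69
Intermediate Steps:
g(t, p) = p/(-2 + p + t) (g(t, p) = p/(t + (-2 + p)) = p/(-2 + p + t))
E(v, c) = (v + c*v)/(-2 + c + 2*v + c*v) + 5*c*v (E(v, c) = (5*v)*c + (c*v + v)/(-2 + (c*v + v) + (v + c)) = 5*c*v + (v + c*v)/(-2 + (v + c*v) + (c + v)) = 5*c*v + (v + c*v)/(-2 + c + 2*v + c*v) = (v + c*v)/(-2 + c + 2*v + c*v) + 5*c*v)
-486 - E(2, 10) = -486 - 2*(1 + 10 + 5*10*(-2 + 10 + 2 + 2*(1 + 10)))/(-2 + 10 + 2 + 2*(1 + 10)) = -486 - 2*(1 + 10 + 5*10*(-2 + 10 + 2 + 2*11))/(-2 + 10 + 2 + 2*11) = -486 - 2*(1 + 10 + 5*10*(-2 + 10 + 2 + 22))/(-2 + 10 + 2 + 22) = -486 - 2*(1 + 10 + 5*10*32)/32 = -486 - 2*(1 + 10 + 1600)/32 = -486 - 2*1611/32 = -486 - 1*1611/16 = -486 - 1611/16 = -9387/16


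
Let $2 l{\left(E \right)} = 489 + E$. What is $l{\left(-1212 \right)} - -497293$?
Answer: $\frac{993863}{2} \approx 4.9693 \cdot 10^{5}$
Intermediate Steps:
$l{\left(E \right)} = \frac{489}{2} + \frac{E}{2}$ ($l{\left(E \right)} = \frac{489 + E}{2} = \frac{489}{2} + \frac{E}{2}$)
$l{\left(-1212 \right)} - -497293 = \left(\frac{489}{2} + \frac{1}{2} \left(-1212\right)\right) - -497293 = \left(\frac{489}{2} - 606\right) + 497293 = - \frac{723}{2} + 497293 = \frac{993863}{2}$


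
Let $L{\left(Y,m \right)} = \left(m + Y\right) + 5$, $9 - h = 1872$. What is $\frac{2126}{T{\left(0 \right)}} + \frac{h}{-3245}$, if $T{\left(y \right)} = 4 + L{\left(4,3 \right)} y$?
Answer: $\frac{3453161}{6490} \approx 532.07$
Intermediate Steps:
$h = -1863$ ($h = 9 - 1872 = -1863$)
$L{\left(Y,m \right)} = 5 + Y + m$ ($L{\left(Y,m \right)} = \left(Y + m\right) + 5 = 5 + Y + m$)
$T{\left(y \right)} = 4 + 12 y$ ($T{\left(y \right)} = 4 + \left(5 + 4 + 3\right) y = 4 + 12 y$)
$\frac{2126}{T{\left(0 \right)}} + \frac{h}{-3245} = \frac{2126}{4 + 12 \cdot 0} - \frac{1863}{-3245} = \frac{2126}{4 + 0} - - \frac{1863}{3245} = \frac{2126}{4} + \frac{1863}{3245} = 2126 \cdot \frac{1}{4} + \frac{1863}{3245} = \frac{1063}{2} + \frac{1863}{3245} = \frac{3453161}{6490}$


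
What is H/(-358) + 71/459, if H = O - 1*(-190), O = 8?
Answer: -32732/82161 ≈ -0.39839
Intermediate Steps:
H = 198 (H = 8 - 1*(-190) = 8 + 190 = 198)
H/(-358) + 71/459 = 198/(-358) + 71/459 = 198*(-1/358) + 71*(1/459) = -99/179 + 71/459 = -32732/82161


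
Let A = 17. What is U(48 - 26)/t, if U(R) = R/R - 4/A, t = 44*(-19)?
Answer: -13/14212 ≈ -0.00091472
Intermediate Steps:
t = -836
U(R) = 13/17 (U(R) = R/R - 4/17 = 1 - 4*1/17 = 1 - 4/17 = 13/17)
U(48 - 26)/t = (13/17)/(-836) = (13/17)*(-1/836) = -13/14212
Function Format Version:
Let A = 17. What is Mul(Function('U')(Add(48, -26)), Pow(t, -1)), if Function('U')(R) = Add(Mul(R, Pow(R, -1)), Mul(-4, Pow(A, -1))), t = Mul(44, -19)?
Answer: Rational(-13, 14212) ≈ -0.00091472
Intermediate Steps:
t = -836
Function('U')(R) = Rational(13, 17) (Function('U')(R) = Add(Mul(R, Pow(R, -1)), Mul(-4, Pow(17, -1))) = Add(1, Mul(-4, Rational(1, 17))) = Add(1, Rational(-4, 17)) = Rational(13, 17))
Mul(Function('U')(Add(48, -26)), Pow(t, -1)) = Mul(Rational(13, 17), Pow(-836, -1)) = Mul(Rational(13, 17), Rational(-1, 836)) = Rational(-13, 14212)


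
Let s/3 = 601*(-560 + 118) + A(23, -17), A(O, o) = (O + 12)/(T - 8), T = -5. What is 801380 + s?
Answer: 57797/13 ≈ 4445.9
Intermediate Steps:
A(O, o) = -12/13 - O/13 (A(O, o) = (O + 12)/(-5 - 8) = (12 + O)/(-13) = (12 + O)*(-1/13) = -12/13 - O/13)
s = -10360143/13 (s = 3*(601*(-560 + 118) + (-12/13 - 1/13*23)) = 3*(601*(-442) + (-12/13 - 23/13)) = 3*(-265642 - 35/13) = 3*(-3453381/13) = -10360143/13 ≈ -7.9693e+5)
801380 + s = 801380 - 10360143/13 = 57797/13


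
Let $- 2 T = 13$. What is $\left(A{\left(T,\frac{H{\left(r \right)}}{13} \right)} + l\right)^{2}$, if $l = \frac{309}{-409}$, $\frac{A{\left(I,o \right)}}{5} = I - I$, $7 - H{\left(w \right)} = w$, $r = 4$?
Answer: $\frac{95481}{167281} \approx 0.57078$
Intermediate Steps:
$H{\left(w \right)} = 7 - w$
$T = - \frac{13}{2}$ ($T = \left(- \frac{1}{2}\right) 13 = - \frac{13}{2} \approx -6.5$)
$A{\left(I,o \right)} = 0$ ($A{\left(I,o \right)} = 5 \left(I - I\right) = 5 \cdot 0 = 0$)
$l = - \frac{309}{409}$ ($l = 309 \left(- \frac{1}{409}\right) = - \frac{309}{409} \approx -0.7555$)
$\left(A{\left(T,\frac{H{\left(r \right)}}{13} \right)} + l\right)^{2} = \left(0 - \frac{309}{409}\right)^{2} = \left(- \frac{309}{409}\right)^{2} = \frac{95481}{167281}$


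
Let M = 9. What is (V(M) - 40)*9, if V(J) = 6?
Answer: -306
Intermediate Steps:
(V(M) - 40)*9 = (6 - 40)*9 = -34*9 = -306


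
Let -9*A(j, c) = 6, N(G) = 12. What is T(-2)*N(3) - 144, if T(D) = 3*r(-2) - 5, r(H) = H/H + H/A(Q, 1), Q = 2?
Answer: -60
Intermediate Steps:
A(j, c) = -2/3 (A(j, c) = -1/9*6 = -2/3)
r(H) = 1 - 3*H/2 (r(H) = H/H + H/(-2/3) = 1 + H*(-3/2) = 1 - 3*H/2)
T(D) = 7 (T(D) = 3*(1 - 3/2*(-2)) - 5 = 3*(1 + 3) - 5 = 3*4 - 5 = 12 - 5 = 7)
T(-2)*N(3) - 144 = 7*12 - 144 = 84 - 144 = -60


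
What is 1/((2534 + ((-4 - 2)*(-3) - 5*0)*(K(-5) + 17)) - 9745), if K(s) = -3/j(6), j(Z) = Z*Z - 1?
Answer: -35/241729 ≈ -0.00014479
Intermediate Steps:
j(Z) = -1 + Z² (j(Z) = Z² - 1 = -1 + Z²)
K(s) = -3/35 (K(s) = -3/(-1 + 6²) = -3/(-1 + 36) = -3/35)
1/((2534 + ((-4 - 2)*(-3) - 5*0)*(K(-5) + 17)) - 9745) = 1/((2534 + ((-4 - 2)*(-3) - 5*0)*(-3/35 + 17)) - 9745) = 1/((2534 + (-6*(-3) + 0)*(592/35)) - 9745) = 1/((2534 + (18 + 0)*(592/35)) - 9745) = 1/((2534 + 18*(592/35)) - 9745) = 1/((2534 + 10656/35) - 9745) = 1/(99346/35 - 9745) = 1/(-241729/35) = -35/241729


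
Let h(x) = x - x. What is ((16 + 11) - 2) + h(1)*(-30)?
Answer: 25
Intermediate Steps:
h(x) = 0
((16 + 11) - 2) + h(1)*(-30) = ((16 + 11) - 2) + 0*(-30) = (27 - 2) + 0 = 25 + 0 = 25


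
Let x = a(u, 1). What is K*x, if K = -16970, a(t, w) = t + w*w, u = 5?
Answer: -101820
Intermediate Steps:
a(t, w) = t + w**2
x = 6 (x = 5 + 1**2 = 5 + 1 = 6)
K*x = -16970*6 = -101820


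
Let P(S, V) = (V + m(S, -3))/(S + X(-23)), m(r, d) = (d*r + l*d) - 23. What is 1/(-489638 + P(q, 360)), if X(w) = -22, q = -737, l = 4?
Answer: -759/371637778 ≈ -2.0423e-6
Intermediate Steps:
m(r, d) = -23 + 4*d + d*r (m(r, d) = (d*r + 4*d) - 23 = (4*d + d*r) - 23 = -23 + 4*d + d*r)
P(S, V) = (-35 + V - 3*S)/(-22 + S) (P(S, V) = (V + (-23 + 4*(-3) - 3*S))/(S - 22) = (V + (-23 - 12 - 3*S))/(-22 + S) = (V + (-35 - 3*S))/(-22 + S) = (-35 + V - 3*S)/(-22 + S))
1/(-489638 + P(q, 360)) = 1/(-489638 + (-35 + 360 - 3*(-737))/(-22 - 737)) = 1/(-489638 + (-35 + 360 + 2211)/(-759)) = 1/(-489638 - 1/759*2536) = 1/(-489638 - 2536/759) = 1/(-371637778/759) = -759/371637778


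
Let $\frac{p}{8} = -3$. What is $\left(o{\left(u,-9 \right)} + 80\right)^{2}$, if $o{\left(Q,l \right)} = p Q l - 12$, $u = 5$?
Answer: $1317904$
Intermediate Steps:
$p = -24$ ($p = 8 \left(-3\right) = -24$)
$o{\left(Q,l \right)} = -12 - 24 Q l$ ($o{\left(Q,l \right)} = - 24 Q l - 12 = -12 - 24 Q l$)
$\left(o{\left(u,-9 \right)} + 80\right)^{2} = \left(\left(-12 - 120 \left(-9\right)\right) + 80\right)^{2} = \left(\left(-12 + 1080\right) + 80\right)^{2} = \left(1068 + 80\right)^{2} = 1148^{2} = 1317904$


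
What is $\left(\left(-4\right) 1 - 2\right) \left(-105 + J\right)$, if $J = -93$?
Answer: $1188$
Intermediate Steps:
$\left(\left(-4\right) 1 - 2\right) \left(-105 + J\right) = \left(\left(-4\right) 1 - 2\right) \left(-105 - 93\right) = \left(-4 - 2\right) \left(-198\right) = \left(-6\right) \left(-198\right) = 1188$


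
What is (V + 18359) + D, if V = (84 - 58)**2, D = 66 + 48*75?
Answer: 22701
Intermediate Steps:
D = 3666 (D = 66 + 3600 = 3666)
V = 676 (V = 26**2 = 676)
(V + 18359) + D = (676 + 18359) + 3666 = 19035 + 3666 = 22701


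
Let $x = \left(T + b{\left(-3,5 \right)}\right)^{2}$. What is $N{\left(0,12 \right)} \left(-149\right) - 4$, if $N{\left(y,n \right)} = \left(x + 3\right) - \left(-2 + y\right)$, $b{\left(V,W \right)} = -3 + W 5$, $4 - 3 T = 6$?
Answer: $- \frac{617045}{9} \approx -68561.0$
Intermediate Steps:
$T = - \frac{2}{3}$ ($T = \frac{4}{3} - 2 = - \frac{2}{3} \approx -0.66667$)
$b{\left(V,W \right)} = -3 + 5 W$
$x = \frac{4096}{9}$ ($x = \left(- \frac{2}{3} + \left(-3 + 5 \cdot 5\right)\right)^{2} = \left(- \frac{2}{3} + \left(-3 + 25\right)\right)^{2} = \left(- \frac{2}{3} + 22\right)^{2} = \left(\frac{64}{3}\right)^{2} = \frac{4096}{9} \approx 455.11$)
$N{\left(y,n \right)} = \frac{4141}{9} - y$ ($N{\left(y,n \right)} = \left(\frac{4096}{9} + 3\right) - \left(-2 + y\right) = \frac{4123}{9} - \left(-2 + y\right) = \frac{4141}{9} - y$)
$N{\left(0,12 \right)} \left(-149\right) - 4 = \left(\frac{4141}{9} - 0\right) \left(-149\right) - 4 = \left(\frac{4141}{9} + 0\right) \left(-149\right) - 4 = \frac{4141}{9} \left(-149\right) - 4 = - \frac{617009}{9} - 4 = - \frac{617045}{9}$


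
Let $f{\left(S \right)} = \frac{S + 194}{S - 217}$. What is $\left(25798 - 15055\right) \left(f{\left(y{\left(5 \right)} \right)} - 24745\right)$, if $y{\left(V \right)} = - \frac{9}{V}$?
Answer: $- \frac{290834399313}{1094} \approx -2.6584 \cdot 10^{8}$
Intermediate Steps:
$f{\left(S \right)} = \frac{194 + S}{-217 + S}$
$\left(25798 - 15055\right) \left(f{\left(y{\left(5 \right)} \right)} - 24745\right) = \left(25798 - 15055\right) \left(\frac{194 - \frac{9}{5}}{-217 - \frac{9}{5}} - 24745\right) = 10743 \left(\frac{194 - \frac{9}{5}}{-217 - \frac{9}{5}} - 24745\right) = 10743 \left(\frac{1}{- \frac{1094}{5}} \cdot \frac{961}{5} - 24745\right) = 10743 \left(\left(- \frac{5}{1094}\right) \frac{961}{5} - 24745\right) = 10743 \left(- \frac{961}{1094} - 24745\right) = 10743 \left(- \frac{27071991}{1094}\right) = - \frac{290834399313}{1094}$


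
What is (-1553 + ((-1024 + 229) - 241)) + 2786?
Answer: 197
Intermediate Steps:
(-1553 + ((-1024 + 229) - 241)) + 2786 = (-1553 + (-795 - 241)) + 2786 = (-1553 - 1036) + 2786 = -2589 + 2786 = 197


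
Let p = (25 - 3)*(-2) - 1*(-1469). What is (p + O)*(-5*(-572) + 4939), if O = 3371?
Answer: 37404004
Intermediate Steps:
p = 1425 (p = 22*(-2) + 1469 = -44 + 1469 = 1425)
(p + O)*(-5*(-572) + 4939) = (1425 + 3371)*(-5*(-572) + 4939) = 4796*(2860 + 4939) = 4796*7799 = 37404004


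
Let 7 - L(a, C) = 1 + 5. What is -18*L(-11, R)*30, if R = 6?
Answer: -540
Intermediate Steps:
L(a, C) = 1 (L(a, C) = 7 - (1 + 5) = 7 - 1*6 = 7 - 6 = 1)
-18*L(-11, R)*30 = -18*1*30 = -18*30 = -540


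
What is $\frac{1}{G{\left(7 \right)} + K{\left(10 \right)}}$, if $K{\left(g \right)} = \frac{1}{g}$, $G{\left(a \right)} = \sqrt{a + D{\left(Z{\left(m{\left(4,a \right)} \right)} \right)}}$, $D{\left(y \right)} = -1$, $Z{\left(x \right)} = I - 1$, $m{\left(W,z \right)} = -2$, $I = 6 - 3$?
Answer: $- \frac{10}{599} + \frac{100 \sqrt{6}}{599} \approx 0.39224$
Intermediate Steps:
$I = 3$ ($I = 6 - 3 = 3$)
$Z{\left(x \right)} = 2$ ($Z{\left(x \right)} = 3 - 1 = 2$)
$G{\left(a \right)} = \sqrt{-1 + a}$ ($G{\left(a \right)} = \sqrt{a - 1} = \sqrt{-1 + a}$)
$\frac{1}{G{\left(7 \right)} + K{\left(10 \right)}} = \frac{1}{\sqrt{-1 + 7} + \frac{1}{10}} = \frac{1}{\sqrt{6} + \frac{1}{10}} = \frac{1}{\frac{1}{10} + \sqrt{6}}$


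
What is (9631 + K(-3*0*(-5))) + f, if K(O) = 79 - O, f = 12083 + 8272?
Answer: 30065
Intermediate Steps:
f = 20355
(9631 + K(-3*0*(-5))) + f = (9631 + (79 - (-3*0)*(-5))) + 20355 = (9631 + (79 - 0*(-5))) + 20355 = (9631 + (79 - 1*0)) + 20355 = (9631 + (79 + 0)) + 20355 = (9631 + 79) + 20355 = 9710 + 20355 = 30065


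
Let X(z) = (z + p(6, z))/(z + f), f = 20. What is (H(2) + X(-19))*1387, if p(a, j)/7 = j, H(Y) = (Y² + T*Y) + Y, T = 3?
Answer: -194180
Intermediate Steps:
H(Y) = Y² + 4*Y (H(Y) = (Y² + 3*Y) + Y = Y² + 4*Y)
p(a, j) = 7*j
X(z) = 8*z/(20 + z) (X(z) = (z + 7*z)/(z + 20) = (8*z)/(20 + z) = 8*z/(20 + z))
(H(2) + X(-19))*1387 = (2*(4 + 2) + 8*(-19)/(20 - 19))*1387 = (2*6 + 8*(-19)/1)*1387 = (12 + 8*(-19)*1)*1387 = (12 - 152)*1387 = -140*1387 = -194180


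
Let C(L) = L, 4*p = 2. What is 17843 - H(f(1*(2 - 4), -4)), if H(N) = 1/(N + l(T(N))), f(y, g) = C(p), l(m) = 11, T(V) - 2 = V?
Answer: 410387/23 ≈ 17843.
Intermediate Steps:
p = ½ (p = (¼)*2 = ½ ≈ 0.50000)
T(V) = 2 + V
f(y, g) = ½
H(N) = 1/(11 + N) (H(N) = 1/(N + 11) = 1/(11 + N))
17843 - H(f(1*(2 - 4), -4)) = 17843 - 1/(11 + ½) = 17843 - 1/23/2 = 17843 - 1*2/23 = 17843 - 2/23 = 410387/23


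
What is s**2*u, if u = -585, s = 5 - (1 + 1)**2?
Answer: -585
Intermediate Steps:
s = 1 (s = 5 - 1*2**2 = 5 - 1*4 = 5 - 4 = 1)
s**2*u = 1**2*(-585) = 1*(-585) = -585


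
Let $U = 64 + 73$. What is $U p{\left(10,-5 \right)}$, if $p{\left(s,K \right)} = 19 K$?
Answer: $-13015$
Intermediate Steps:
$U = 137$
$U p{\left(10,-5 \right)} = 137 \cdot 19 \left(-5\right) = 137 \left(-95\right) = -13015$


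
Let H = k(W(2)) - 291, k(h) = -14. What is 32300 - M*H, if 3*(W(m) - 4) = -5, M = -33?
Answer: 22235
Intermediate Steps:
W(m) = 7/3 (W(m) = 4 + (1/3)*(-5) = 4 - 5/3 = 7/3)
H = -305 (H = -14 - 291 = -305)
32300 - M*H = 32300 - (-33)*(-305) = 32300 - 1*10065 = 32300 - 10065 = 22235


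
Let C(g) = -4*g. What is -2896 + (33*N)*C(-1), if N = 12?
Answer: -1312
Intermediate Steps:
-2896 + (33*N)*C(-1) = -2896 + (33*12)*(-4*(-1)) = -2896 + 396*4 = -2896 + 1584 = -1312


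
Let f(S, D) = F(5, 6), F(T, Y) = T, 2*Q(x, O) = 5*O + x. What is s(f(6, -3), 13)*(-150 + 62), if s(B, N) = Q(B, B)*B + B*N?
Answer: -12320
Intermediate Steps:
Q(x, O) = x/2 + 5*O/2 (Q(x, O) = (5*O + x)/2 = (x + 5*O)/2 = x/2 + 5*O/2)
f(S, D) = 5
s(B, N) = 3*B² + B*N (s(B, N) = (B/2 + 5*B/2)*B + B*N = (3*B)*B + B*N = 3*B² + B*N)
s(f(6, -3), 13)*(-150 + 62) = (5*(13 + 3*5))*(-150 + 62) = (5*(13 + 15))*(-88) = (5*28)*(-88) = 140*(-88) = -12320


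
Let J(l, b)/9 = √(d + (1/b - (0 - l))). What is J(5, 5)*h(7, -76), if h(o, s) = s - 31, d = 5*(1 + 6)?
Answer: -963*√1005/5 ≈ -6105.8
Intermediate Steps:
d = 35 (d = 5*7 = 35)
J(l, b) = 9*√(35 + l + 1/b) (J(l, b) = 9*√(35 + (1/b - (0 - l))) = 9*√(35 + (1/b - (-1)*l)) = 9*√(35 + (1/b + l)) = 9*√(35 + (l + 1/b)) = 9*√(35 + l + 1/b))
h(o, s) = -31 + s
J(5, 5)*h(7, -76) = (9*√(35 + 5 + 1/5))*(-31 - 76) = (9*√(35 + 5 + ⅕))*(-107) = (9*√(201/5))*(-107) = (9*(√1005/5))*(-107) = (9*√1005/5)*(-107) = -963*√1005/5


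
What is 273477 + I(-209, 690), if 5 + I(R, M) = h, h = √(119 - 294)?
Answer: 273472 + 5*I*√7 ≈ 2.7347e+5 + 13.229*I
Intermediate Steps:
h = 5*I*√7 (h = √(-175) = 5*I*√7 ≈ 13.229*I)
I(R, M) = -5 + 5*I*√7
273477 + I(-209, 690) = 273477 + (-5 + 5*I*√7) = 273472 + 5*I*√7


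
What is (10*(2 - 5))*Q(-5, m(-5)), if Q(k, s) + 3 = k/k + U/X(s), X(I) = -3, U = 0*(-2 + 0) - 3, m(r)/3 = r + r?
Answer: 30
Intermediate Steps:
m(r) = 6*r (m(r) = 3*(r + r) = 3*(2*r) = 6*r)
U = -3 (U = 0*(-2) - 3 = 0 - 3 = -3)
Q(k, s) = -1 (Q(k, s) = -3 + (k/k - 3/(-3)) = -3 + (1 - 3*(-1/3)) = -3 + (1 + 1) = -3 + 2 = -1)
(10*(2 - 5))*Q(-5, m(-5)) = (10*(2 - 5))*(-1) = (10*(-3))*(-1) = -30*(-1) = 30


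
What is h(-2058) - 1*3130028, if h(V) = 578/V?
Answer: -3220799101/1029 ≈ -3.1300e+6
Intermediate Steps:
h(-2058) - 1*3130028 = 578/(-2058) - 1*3130028 = 578*(-1/2058) - 3130028 = -289/1029 - 3130028 = -3220799101/1029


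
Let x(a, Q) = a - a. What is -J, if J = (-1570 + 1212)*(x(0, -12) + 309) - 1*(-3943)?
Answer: 106679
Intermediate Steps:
x(a, Q) = 0
J = -106679 (J = (-1570 + 1212)*(0 + 309) - 1*(-3943) = -358*309 + 3943 = -110622 + 3943 = -106679)
-J = -1*(-106679) = 106679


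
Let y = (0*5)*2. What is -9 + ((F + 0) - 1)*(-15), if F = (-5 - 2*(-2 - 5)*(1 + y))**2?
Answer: -1209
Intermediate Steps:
y = 0 (y = 0*2 = 0)
F = 81 (F = (-5 - 2*(-2 - 5)*(1 + 0))**2 = (-5 - (-14))**2 = (-5 - 2*(-7))**2 = (-5 + 14)**2 = 9**2 = 81)
-9 + ((F + 0) - 1)*(-15) = -9 + ((81 + 0) - 1)*(-15) = -9 + (81 - 1)*(-15) = -9 + 80*(-15) = -9 - 1200 = -1209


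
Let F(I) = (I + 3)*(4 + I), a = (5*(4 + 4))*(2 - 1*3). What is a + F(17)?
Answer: 380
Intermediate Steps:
a = -40 (a = (5*8)*(2 - 3) = 40*(-1) = -40)
F(I) = (3 + I)*(4 + I)
a + F(17) = -40 + (12 + 17² + 7*17) = -40 + (12 + 289 + 119) = -40 + 420 = 380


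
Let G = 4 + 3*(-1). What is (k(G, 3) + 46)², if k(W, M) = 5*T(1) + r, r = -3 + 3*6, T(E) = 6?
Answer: 8281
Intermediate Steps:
r = 15 (r = -3 + 18 = 15)
G = 1 (G = 4 - 3 = 1)
k(W, M) = 45 (k(W, M) = 5*6 + 15 = 30 + 15 = 45)
(k(G, 3) + 46)² = (45 + 46)² = 91² = 8281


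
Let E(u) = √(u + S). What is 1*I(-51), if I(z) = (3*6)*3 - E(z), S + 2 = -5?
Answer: 54 - I*√58 ≈ 54.0 - 7.6158*I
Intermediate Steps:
S = -7 (S = -2 - 5 = -7)
E(u) = √(-7 + u) (E(u) = √(u - 7) = √(-7 + u))
I(z) = 54 - √(-7 + z) (I(z) = (3*6)*3 - √(-7 + z) = 18*3 - √(-7 + z) = 54 - √(-7 + z))
1*I(-51) = 1*(54 - √(-7 - 51)) = 1*(54 - √(-58)) = 1*(54 - I*√58) = 54 - I*√58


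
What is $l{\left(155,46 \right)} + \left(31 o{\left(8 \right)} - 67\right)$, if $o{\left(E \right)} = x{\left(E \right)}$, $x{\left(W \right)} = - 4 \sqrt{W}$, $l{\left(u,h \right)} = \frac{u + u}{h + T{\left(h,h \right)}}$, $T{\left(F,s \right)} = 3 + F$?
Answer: $- \frac{1211}{19} - 248 \sqrt{2} \approx -414.46$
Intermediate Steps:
$l{\left(u,h \right)} = \frac{2 u}{3 + 2 h}$ ($l{\left(u,h \right)} = \frac{u + u}{h + \left(3 + h\right)} = \frac{2 u}{3 + 2 h}$)
$o{\left(E \right)} = - 4 \sqrt{E}$
$l{\left(155,46 \right)} + \left(31 o{\left(8 \right)} - 67\right) = 2 \cdot 155 \frac{1}{3 + 2 \cdot 46} + \left(31 \left(- 4 \sqrt{8}\right) - 67\right) = 2 \cdot 155 \frac{1}{3 + 92} + \left(31 \left(- 4 \cdot 2 \sqrt{2}\right) - 67\right) = 2 \cdot 155 \cdot \frac{1}{95} + \left(31 \left(- 8 \sqrt{2}\right) - 67\right) = 2 \cdot 155 \cdot \frac{1}{95} - \left(67 + 248 \sqrt{2}\right) = \frac{62}{19} - \left(67 + 248 \sqrt{2}\right) = - \frac{1211}{19} - 248 \sqrt{2}$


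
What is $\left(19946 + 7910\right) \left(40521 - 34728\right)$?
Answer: $161369808$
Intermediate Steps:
$\left(19946 + 7910\right) \left(40521 - 34728\right) = 27856 \cdot 5793 = 161369808$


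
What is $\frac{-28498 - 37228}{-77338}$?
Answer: $\frac{32863}{38669} \approx 0.84985$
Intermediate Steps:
$\frac{-28498 - 37228}{-77338} = \left(-28498 - 37228\right) \left(- \frac{1}{77338}\right) = \left(-65726\right) \left(- \frac{1}{77338}\right) = \frac{32863}{38669}$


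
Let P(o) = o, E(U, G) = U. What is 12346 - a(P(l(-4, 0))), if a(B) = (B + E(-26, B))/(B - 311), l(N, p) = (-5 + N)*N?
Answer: 679032/55 ≈ 12346.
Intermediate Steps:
l(N, p) = N*(-5 + N)
a(B) = (-26 + B)/(-311 + B) (a(B) = (B - 26)/(B - 311) = (-26 + B)/(-311 + B))
12346 - a(P(l(-4, 0))) = 12346 - (-26 - 4*(-5 - 4))/(-311 - 4*(-5 - 4)) = 12346 - (-26 - 4*(-9))/(-311 - 4*(-9)) = 12346 - (-26 + 36)/(-311 + 36) = 12346 - 10/(-275) = 12346 - (-1)*10/275 = 12346 - 1*(-2/55) = 12346 + 2/55 = 679032/55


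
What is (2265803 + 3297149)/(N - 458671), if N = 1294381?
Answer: 2781476/417855 ≈ 6.6566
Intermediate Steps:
(2265803 + 3297149)/(N - 458671) = (2265803 + 3297149)/(1294381 - 458671) = 5562952/835710 = 5562952*(1/835710) = 2781476/417855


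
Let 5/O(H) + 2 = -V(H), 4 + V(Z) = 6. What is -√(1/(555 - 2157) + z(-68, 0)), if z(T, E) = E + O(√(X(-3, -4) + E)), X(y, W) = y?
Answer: -I*√356623/534 ≈ -1.1183*I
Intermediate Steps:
V(Z) = 2 (V(Z) = -4 + 6 = 2)
O(H) = -5/4 (O(H) = 5/(-2 - 1*2) = 5/(-2 - 2) = 5/(-4) = 5*(-¼) = -5/4)
z(T, E) = -5/4 + E (z(T, E) = E - 5/4 = -5/4 + E)
-√(1/(555 - 2157) + z(-68, 0)) = -√(1/(555 - 2157) + (-5/4 + 0)) = -√(1/(-1602) - 5/4) = -√(-1/1602 - 5/4) = -√(-4007/3204) = -I*√356623/534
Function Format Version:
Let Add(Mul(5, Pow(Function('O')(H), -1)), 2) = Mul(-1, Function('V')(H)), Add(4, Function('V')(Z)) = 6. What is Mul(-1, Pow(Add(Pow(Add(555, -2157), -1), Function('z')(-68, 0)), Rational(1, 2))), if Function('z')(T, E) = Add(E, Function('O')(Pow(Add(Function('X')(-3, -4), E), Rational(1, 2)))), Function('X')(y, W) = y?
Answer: Mul(Rational(-1, 534), I, Pow(356623, Rational(1, 2))) ≈ Mul(-1.1183, I)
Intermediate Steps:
Function('V')(Z) = 2 (Function('V')(Z) = Add(-4, 6) = 2)
Function('O')(H) = Rational(-5, 4) (Function('O')(H) = Mul(5, Pow(Add(-2, Mul(-1, 2)), -1)) = Mul(5, Pow(Add(-2, -2), -1)) = Mul(5, Pow(-4, -1)) = Mul(5, Rational(-1, 4)) = Rational(-5, 4))
Function('z')(T, E) = Add(Rational(-5, 4), E) (Function('z')(T, E) = Add(E, Rational(-5, 4)) = Add(Rational(-5, 4), E))
Mul(-1, Pow(Add(Pow(Add(555, -2157), -1), Function('z')(-68, 0)), Rational(1, 2))) = Mul(-1, Pow(Add(Pow(Add(555, -2157), -1), Add(Rational(-5, 4), 0)), Rational(1, 2))) = Mul(-1, Pow(Add(Pow(-1602, -1), Rational(-5, 4)), Rational(1, 2))) = Mul(-1, Pow(Add(Rational(-1, 1602), Rational(-5, 4)), Rational(1, 2))) = Mul(-1, Pow(Rational(-4007, 3204), Rational(1, 2))) = Mul(-1, Mul(Rational(1, 534), I, Pow(356623, Rational(1, 2)))) = Mul(Rational(-1, 534), I, Pow(356623, Rational(1, 2)))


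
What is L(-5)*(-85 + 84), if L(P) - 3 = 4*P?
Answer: 17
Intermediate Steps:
L(P) = 3 + 4*P
L(-5)*(-85 + 84) = (3 + 4*(-5))*(-85 + 84) = (3 - 20)*(-1) = -17*(-1) = 17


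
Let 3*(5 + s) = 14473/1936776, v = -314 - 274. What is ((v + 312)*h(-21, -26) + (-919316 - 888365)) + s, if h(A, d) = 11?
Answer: -10520888722343/5810328 ≈ -1.8107e+6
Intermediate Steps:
v = -588
s = -29037167/5810328 (s = -5 + (14473/1936776)/3 = -5 + (14473*(1/1936776))/3 = -5 + (⅓)*(14473/1936776) = -5 + 14473/5810328 = -29037167/5810328 ≈ -4.9975)
((v + 312)*h(-21, -26) + (-919316 - 888365)) + s = ((-588 + 312)*11 + (-919316 - 888365)) - 29037167/5810328 = (-276*11 - 1807681) - 29037167/5810328 = (-3036 - 1807681) - 29037167/5810328 = -1810717 - 29037167/5810328 = -10520888722343/5810328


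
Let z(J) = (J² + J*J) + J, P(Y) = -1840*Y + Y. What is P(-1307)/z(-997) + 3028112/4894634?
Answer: 8890766130817/4862870272657 ≈ 1.8283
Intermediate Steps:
P(Y) = -1839*Y
z(J) = J + 2*J² (z(J) = (J² + J²) + J = 2*J² + J = J + 2*J²)
P(-1307)/z(-997) + 3028112/4894634 = (-1839*(-1307))/((-997*(1 + 2*(-997)))) + 3028112/4894634 = 2403573/((-997*(1 - 1994))) + 3028112*(1/4894634) = 2403573/((-997*(-1993))) + 1514056/2447317 = 2403573/1987021 + 1514056/2447317 = 8890766130817/4862870272657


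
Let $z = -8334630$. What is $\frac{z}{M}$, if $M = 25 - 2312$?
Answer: $\frac{8334630}{2287} \approx 3644.4$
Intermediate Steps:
$M = -2287$ ($M = 25 - 2312 = -2287$)
$\frac{z}{M} = - \frac{8334630}{-2287} = \left(-8334630\right) \left(- \frac{1}{2287}\right) = \frac{8334630}{2287}$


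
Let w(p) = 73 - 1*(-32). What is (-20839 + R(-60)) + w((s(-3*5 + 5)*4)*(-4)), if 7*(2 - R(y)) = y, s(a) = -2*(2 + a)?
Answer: -145064/7 ≈ -20723.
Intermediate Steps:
s(a) = -4 - 2*a
R(y) = 2 - y/7
w(p) = 105 (w(p) = 73 + 32 = 105)
(-20839 + R(-60)) + w((s(-3*5 + 5)*4)*(-4)) = (-20839 + (2 - ⅐*(-60))) + 105 = (-20839 + (2 + 60/7)) + 105 = (-20839 + 74/7) + 105 = -145799/7 + 105 = -145064/7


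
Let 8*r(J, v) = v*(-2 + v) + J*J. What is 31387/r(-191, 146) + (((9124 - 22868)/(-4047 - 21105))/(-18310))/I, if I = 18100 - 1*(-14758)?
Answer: 6785061074362999/1553887505824080 ≈ 4.3665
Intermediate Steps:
r(J, v) = J**2/8 + v*(-2 + v)/8 (r(J, v) = (v*(-2 + v) + J*J)/8 = (v*(-2 + v) + J**2)/8 = (J**2 + v*(-2 + v))/8 = J**2/8 + v*(-2 + v)/8)
I = 32858 (I = 18100 + 14758 = 32858)
31387/r(-191, 146) + (((9124 - 22868)/(-4047 - 21105))/(-18310))/I = 31387/(-1/4*146 + (1/8)*(-191)**2 + (1/8)*146**2) + (((9124 - 22868)/(-4047 - 21105))/(-18310))/32858 = 31387/(-73/2 + (1/8)*36481 + (1/8)*21316) + (-13744/(-25152)*(-1/18310))*(1/32858) = 31387/(-73/2 + 36481/8 + 5329/2) + (-13744*(-1/25152)*(-1/18310))*(1/32858) = 31387/(57505/8) + ((859/1572)*(-1/18310))*(1/32858) = 31387*(8/57505) - 859/28783320*1/32858 = 251096/57505 - 859/945762328560 = 6785061074362999/1553887505824080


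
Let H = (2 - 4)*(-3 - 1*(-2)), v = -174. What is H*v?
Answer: -348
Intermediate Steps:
H = 2 (H = -2*(-3 + 2) = -2*(-1) = 2)
H*v = 2*(-174) = -348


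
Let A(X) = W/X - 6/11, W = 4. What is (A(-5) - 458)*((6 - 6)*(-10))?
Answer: 0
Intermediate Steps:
A(X) = -6/11 + 4/X (A(X) = 4/X - 6/11 = -6/11 + 4/X)
(A(-5) - 458)*((6 - 6)*(-10)) = ((-6/11 + 4/(-5)) - 458)*((6 - 6)*(-10)) = ((-6/11 + 4*(-⅕)) - 458)*(0*(-10)) = ((-6/11 - ⅘) - 458)*0 = (-74/55 - 458)*0 = -25264/55*0 = 0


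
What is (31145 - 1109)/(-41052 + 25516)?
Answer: -7509/3884 ≈ -1.9333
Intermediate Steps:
(31145 - 1109)/(-41052 + 25516) = 30036/(-15536) = 30036*(-1/15536) = -7509/3884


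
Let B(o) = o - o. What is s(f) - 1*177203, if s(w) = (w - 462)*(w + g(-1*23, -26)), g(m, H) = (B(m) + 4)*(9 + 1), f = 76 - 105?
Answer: -182604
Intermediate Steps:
B(o) = 0
f = -29
g(m, H) = 40 (g(m, H) = (0 + 4)*(9 + 1) = 4*10 = 40)
s(w) = (-462 + w)*(40 + w) (s(w) = (w - 462)*(w + 40) = (-462 + w)*(40 + w))
s(f) - 1*177203 = (-18480 + (-29)² - 422*(-29)) - 1*177203 = (-18480 + 841 + 12238) - 177203 = -5401 - 177203 = -182604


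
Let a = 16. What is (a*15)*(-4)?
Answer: -960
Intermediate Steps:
(a*15)*(-4) = (16*15)*(-4) = 240*(-4) = -960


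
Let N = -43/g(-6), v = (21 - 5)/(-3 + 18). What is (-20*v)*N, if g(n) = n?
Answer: -1376/9 ≈ -152.89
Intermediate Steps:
v = 16/15 ≈ 1.0667
N = 43/6 (N = -43/(-6) = -43*(-⅙) = 43/6 ≈ 7.1667)
(-20*v)*N = -20*16/15*(43/6) = -64/3*43/6 = -1376/9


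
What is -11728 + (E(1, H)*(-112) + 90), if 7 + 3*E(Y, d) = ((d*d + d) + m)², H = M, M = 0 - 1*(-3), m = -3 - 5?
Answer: -11974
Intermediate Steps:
m = -8
M = 3 (M = 0 + 3 = 3)
H = 3
E(Y, d) = -7/3 + (-8 + d + d²)²/3 (E(Y, d) = -7/3 + ((d*d + d) - 8)²/3 = -7/3 + ((d² + d) - 8)²/3 = -7/3 + ((d + d²) - 8)²/3 = -7/3 + (-8 + d + d²)²/3)
-11728 + (E(1, H)*(-112) + 90) = -11728 + ((-7/3 + (-8 + 3 + 3²)²/3)*(-112) + 90) = -11728 + ((-7/3 + (-8 + 3 + 9)²/3)*(-112) + 90) = -11728 + ((-7/3 + (⅓)*4²)*(-112) + 90) = -11728 + ((-7/3 + (⅓)*16)*(-112) + 90) = -11728 + ((-7/3 + 16/3)*(-112) + 90) = -11728 + (3*(-112) + 90) = -11728 + (-336 + 90) = -11728 - 246 = -11974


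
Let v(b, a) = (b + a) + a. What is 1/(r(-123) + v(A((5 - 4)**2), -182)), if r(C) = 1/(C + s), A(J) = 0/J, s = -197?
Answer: -320/116481 ≈ -0.0027472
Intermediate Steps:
A(J) = 0
r(C) = 1/(-197 + C) (r(C) = 1/(C - 197) = 1/(-197 + C))
v(b, a) = b + 2*a (v(b, a) = (a + b) + a = b + 2*a)
1/(r(-123) + v(A((5 - 4)**2), -182)) = 1/(1/(-197 - 123) + (0 + 2*(-182))) = 1/(1/(-320) + (0 - 364)) = 1/(-1/320 - 364) = 1/(-116481/320) = -320/116481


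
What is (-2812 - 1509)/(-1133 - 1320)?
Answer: 4321/2453 ≈ 1.7615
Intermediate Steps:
(-2812 - 1509)/(-1133 - 1320) = -4321/(-2453) = -4321*(-1/2453) = 4321/2453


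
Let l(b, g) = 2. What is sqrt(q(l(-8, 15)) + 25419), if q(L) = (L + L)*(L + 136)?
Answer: sqrt(25971) ≈ 161.16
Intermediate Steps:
q(L) = 2*L*(136 + L) (q(L) = (2*L)*(136 + L) = 2*L*(136 + L))
sqrt(q(l(-8, 15)) + 25419) = sqrt(2*2*(136 + 2) + 25419) = sqrt(2*2*138 + 25419) = sqrt(552 + 25419) = sqrt(25971)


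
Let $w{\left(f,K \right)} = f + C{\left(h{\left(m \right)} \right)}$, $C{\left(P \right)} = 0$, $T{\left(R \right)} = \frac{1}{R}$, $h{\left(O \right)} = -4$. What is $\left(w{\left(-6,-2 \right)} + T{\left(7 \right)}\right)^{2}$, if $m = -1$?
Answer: $\frac{1681}{49} \approx 34.306$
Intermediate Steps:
$w{\left(f,K \right)} = f$ ($w{\left(f,K \right)} = f + 0 = f$)
$\left(w{\left(-6,-2 \right)} + T{\left(7 \right)}\right)^{2} = \left(-6 + \frac{1}{7}\right)^{2} = \left(- \frac{41}{7}\right)^{2} = \frac{1681}{49}$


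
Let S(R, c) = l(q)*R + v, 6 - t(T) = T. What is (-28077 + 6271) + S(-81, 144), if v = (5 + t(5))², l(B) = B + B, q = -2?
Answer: -21446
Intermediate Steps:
l(B) = 2*B
t(T) = 6 - T
v = 36 (v = (5 + (6 - 1*5))² = (5 + (6 - 5))² = (5 + 1)² = 6² = 36)
S(R, c) = 36 - 4*R (S(R, c) = (2*(-2))*R + 36 = -4*R + 36 = 36 - 4*R)
(-28077 + 6271) + S(-81, 144) = (-28077 + 6271) + (36 - 4*(-81)) = -21806 + (36 + 324) = -21806 + 360 = -21446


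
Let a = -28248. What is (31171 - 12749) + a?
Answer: -9826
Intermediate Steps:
(31171 - 12749) + a = (31171 - 12749) - 28248 = 18422 - 28248 = -9826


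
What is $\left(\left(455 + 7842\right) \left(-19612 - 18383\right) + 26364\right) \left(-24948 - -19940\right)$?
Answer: $1578612500208$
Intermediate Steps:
$\left(\left(455 + 7842\right) \left(-19612 - 18383\right) + 26364\right) \left(-24948 - -19940\right) = \left(8297 \left(-37995\right) + 26364\right) \left(-24948 + 19940\right) = \left(-315244515 + 26364\right) \left(-5008\right) = \left(-315218151\right) \left(-5008\right) = 1578612500208$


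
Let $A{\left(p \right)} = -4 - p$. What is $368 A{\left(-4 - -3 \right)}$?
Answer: $-1104$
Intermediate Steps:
$368 A{\left(-4 - -3 \right)} = 368 \left(-4 - \left(-4 - -3\right)\right) = 368 \left(-4 - \left(-4 + 3\right)\right) = 368 \left(-4 - -1\right) = 368 \left(-4 + 1\right) = 368 \left(-3\right) = -1104$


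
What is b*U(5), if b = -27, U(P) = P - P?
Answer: 0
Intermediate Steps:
U(P) = 0
b*U(5) = -27*0 = 0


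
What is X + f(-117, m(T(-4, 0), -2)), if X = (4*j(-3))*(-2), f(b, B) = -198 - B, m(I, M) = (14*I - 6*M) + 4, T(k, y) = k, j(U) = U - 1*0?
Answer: -134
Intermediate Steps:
j(U) = U (j(U) = U + 0 = U)
m(I, M) = 4 - 6*M + 14*I (m(I, M) = (-6*M + 14*I) + 4 = 4 - 6*M + 14*I)
X = 24 (X = (4*(-3))*(-2) = -12*(-2) = 24)
X + f(-117, m(T(-4, 0), -2)) = 24 + (-198 - (4 - 6*(-2) + 14*(-4))) = 24 + (-198 - (4 + 12 - 56)) = 24 + (-198 - 1*(-40)) = 24 + (-198 + 40) = 24 - 158 = -134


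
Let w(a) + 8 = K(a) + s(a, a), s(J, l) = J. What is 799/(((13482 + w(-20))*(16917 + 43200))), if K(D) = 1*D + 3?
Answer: 799/807792129 ≈ 9.8912e-7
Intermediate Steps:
K(D) = 3 + D (K(D) = D + 3 = 3 + D)
w(a) = -5 + 2*a (w(a) = -8 + ((3 + a) + a) = -8 + (3 + 2*a) = -5 + 2*a)
799/(((13482 + w(-20))*(16917 + 43200))) = 799/(((13482 + (-5 + 2*(-20)))*(16917 + 43200))) = 799/(((13482 + (-5 - 40))*60117)) = 799/(((13482 - 45)*60117)) = 799/((13437*60117)) = 799/807792129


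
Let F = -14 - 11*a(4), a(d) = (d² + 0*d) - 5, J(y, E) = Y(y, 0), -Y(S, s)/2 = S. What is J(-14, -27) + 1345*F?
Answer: -181547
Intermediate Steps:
Y(S, s) = -2*S
J(y, E) = -2*y
a(d) = -5 + d² (a(d) = (d² + 0) - 5 = d² - 5 = -5 + d²)
F = -135 (F = -14 - 11*(-5 + 4²) = -14 - 11*(-5 + 16) = -14 - 11*11 = -14 - 121 = -135)
J(-14, -27) + 1345*F = -2*(-14) + 1345*(-135) = 28 - 181575 = -181547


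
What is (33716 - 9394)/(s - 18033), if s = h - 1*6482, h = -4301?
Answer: -12161/14408 ≈ -0.84404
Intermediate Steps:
s = -10783 (s = -4301 - 1*6482 = -4301 - 6482 = -10783)
(33716 - 9394)/(s - 18033) = (33716 - 9394)/(-10783 - 18033) = 24322/(-28816) = 24322*(-1/28816) = -12161/14408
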